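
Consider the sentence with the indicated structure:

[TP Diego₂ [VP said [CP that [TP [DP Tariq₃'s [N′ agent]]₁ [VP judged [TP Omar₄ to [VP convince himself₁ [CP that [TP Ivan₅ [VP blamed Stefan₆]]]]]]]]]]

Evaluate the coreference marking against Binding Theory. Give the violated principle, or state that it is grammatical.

Principle A

The two coindexed NPs are *[Tariq₃'s agent]₁* and *himself₁*.
*himself₁* is an anaphor. Principle A requires it to be bound within its binding domain — the embedded TP, whose subject is Omar₄.
Within that domain it is c-commanded by *Omar₄*, which does not share its index.
*[Tariq₃'s agent]₁* does c-command the anaphor, but from outside its binding domain.
The anaphor is unbound in its domain → Principle A violation.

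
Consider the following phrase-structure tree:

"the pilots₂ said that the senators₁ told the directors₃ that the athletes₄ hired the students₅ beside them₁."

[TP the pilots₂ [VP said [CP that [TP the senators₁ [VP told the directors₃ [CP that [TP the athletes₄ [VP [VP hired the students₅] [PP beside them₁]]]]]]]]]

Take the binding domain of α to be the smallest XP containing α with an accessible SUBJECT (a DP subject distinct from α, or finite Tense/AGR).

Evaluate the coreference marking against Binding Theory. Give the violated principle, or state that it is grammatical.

The two coindexed NPs are *the senators₁* and *them₁*.
*them₁* is a pronoun; its binding domain is the embedded TP, whose subject is the athletes₄. Within that domain it is c-commanded only by *the athletes₄*, which carries a different index — the pronoun is free locally, so Principle B holds.
*the senators₁* is an R-expression; *them₁* does not c-command it, and no other NP shares its index, so Principle C is satisfied.
All principles are respected.

grammatical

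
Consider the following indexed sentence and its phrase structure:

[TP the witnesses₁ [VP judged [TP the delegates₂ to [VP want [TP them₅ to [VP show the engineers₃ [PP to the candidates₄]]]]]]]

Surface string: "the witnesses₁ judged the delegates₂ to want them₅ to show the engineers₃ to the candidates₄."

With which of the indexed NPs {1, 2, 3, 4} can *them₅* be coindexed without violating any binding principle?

*them* is a pronoun, so Principle B applies: it must be free in its binding domain.
Binding domain of *them₅*: the embedded TP, whose subject is the delegates₂.
*the witnesses₁* c-commands the pronoun but from outside its binding domain, and is not c-commanded by it → coindexation permitted.
*the delegates₂* c-commands the pronoun within its binding domain → coindexation would violate Principle B.
*the engineers₃*: the pronoun c-commands this R-expression → coindexation would violate Principle C on *the engineers₃*.
*the candidates₄*: the pronoun c-commands this R-expression → coindexation would violate Principle C on *the candidates₄*.

{1}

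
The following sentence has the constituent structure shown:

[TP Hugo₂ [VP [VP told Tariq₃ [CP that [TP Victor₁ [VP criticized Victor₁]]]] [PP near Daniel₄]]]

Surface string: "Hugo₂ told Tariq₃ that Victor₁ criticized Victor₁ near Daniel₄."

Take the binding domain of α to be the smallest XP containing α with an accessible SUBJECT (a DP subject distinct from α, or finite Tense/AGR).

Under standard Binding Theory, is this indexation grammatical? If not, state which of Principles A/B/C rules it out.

The two coindexed NPs are *Victor₁* (the higher occurrence) and *Victor₁* (the lower occurrence).
*Victor₁* (the lower occurrence) is an R-expression. Principle C requires it to be free everywhere.
*Victor₁* (the higher occurrence) c-commands it and carries the same index.
The R-expression is bound → Principle C violation.

Principle C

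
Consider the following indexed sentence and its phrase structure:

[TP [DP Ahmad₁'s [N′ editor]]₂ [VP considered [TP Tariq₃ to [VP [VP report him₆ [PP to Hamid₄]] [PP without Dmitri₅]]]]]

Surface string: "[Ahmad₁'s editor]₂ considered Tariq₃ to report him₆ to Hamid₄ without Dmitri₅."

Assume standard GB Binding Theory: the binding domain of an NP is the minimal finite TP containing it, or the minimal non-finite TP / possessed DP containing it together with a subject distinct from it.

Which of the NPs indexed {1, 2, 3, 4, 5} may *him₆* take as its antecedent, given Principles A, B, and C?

{1, 2, 5}

*him* is a pronoun, so Principle B applies: it must be free in its binding domain.
Binding domain of *him₆*: the embedded TP, whose subject is Tariq₃.
*Ahmad₁* and the pronoun do not c-command one another → neither Principle B nor Principle C is at stake; coindexation permitted.
*[Ahmad₁'s editor]₂* c-commands the pronoun but from outside its binding domain, and is not c-commanded by it → coindexation permitted.
*Tariq₃* c-commands the pronoun within its binding domain → coindexation would violate Principle B.
*Hamid₄*: the pronoun c-commands this R-expression → coindexation would violate Principle C on *Hamid₄*.
*Dmitri₅* and the pronoun do not c-command one another → neither Principle B nor Principle C is at stake; coindexation permitted.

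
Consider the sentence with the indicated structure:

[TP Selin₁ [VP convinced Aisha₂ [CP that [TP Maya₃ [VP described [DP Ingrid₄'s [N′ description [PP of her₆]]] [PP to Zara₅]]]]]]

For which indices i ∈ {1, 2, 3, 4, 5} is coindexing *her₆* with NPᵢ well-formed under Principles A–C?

{1, 2, 3, 5}

*her* is a pronoun, so Principle B applies: it must be free in its binding domain.
Binding domain of *her₆*: the possessed DP, whose subject is Ingrid₄.
*Selin₁* c-commands the pronoun but from outside its binding domain, and is not c-commanded by it → coindexation permitted.
*Aisha₂* c-commands the pronoun but from outside its binding domain, and is not c-commanded by it → coindexation permitted.
*Maya₃* c-commands the pronoun but from outside its binding domain, and is not c-commanded by it → coindexation permitted.
*Ingrid₄* c-commands the pronoun within its binding domain → coindexation would violate Principle B.
*Zara₅* and the pronoun do not c-command one another → neither Principle B nor Principle C is at stake; coindexation permitted.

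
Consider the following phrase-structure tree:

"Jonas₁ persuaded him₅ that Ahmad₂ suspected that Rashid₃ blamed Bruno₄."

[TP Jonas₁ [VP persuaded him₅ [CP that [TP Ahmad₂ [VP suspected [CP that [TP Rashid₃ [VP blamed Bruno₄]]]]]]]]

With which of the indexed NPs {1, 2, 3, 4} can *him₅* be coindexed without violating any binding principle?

none

*him* is a pronoun, so Principle B applies: it must be free in its binding domain.
Binding domain of *him₅*: the matrix TP, whose subject is Jonas₁.
*Jonas₁* c-commands the pronoun within its binding domain → coindexation would violate Principle B.
*Ahmad₂*: the pronoun c-commands this R-expression → coindexation would violate Principle C on *Ahmad₂*.
*Rashid₃*: the pronoun c-commands this R-expression → coindexation would violate Principle C on *Rashid₃*.
*Bruno₄*: the pronoun c-commands this R-expression → coindexation would violate Principle C on *Bruno₄*.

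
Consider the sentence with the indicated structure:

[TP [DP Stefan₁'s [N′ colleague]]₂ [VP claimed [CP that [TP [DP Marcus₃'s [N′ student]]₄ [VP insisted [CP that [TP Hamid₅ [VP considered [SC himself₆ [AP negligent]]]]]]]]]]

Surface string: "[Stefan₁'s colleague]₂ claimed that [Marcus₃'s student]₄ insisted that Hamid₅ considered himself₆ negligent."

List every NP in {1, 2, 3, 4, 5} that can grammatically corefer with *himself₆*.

*himself* is an anaphor, so Principle A applies: it must be bound in its binding domain.
Binding domain of *himself₆*: the embedded TP, whose subject is Hamid₅.
*Stefan₁* does not c-command the anaphor → cannot bind it.
*[Stefan₁'s colleague]₂* c-commands the anaphor but is outside its binding domain → cannot satisfy Principle A.
*Marcus₃* does not c-command the anaphor → cannot bind it.
*[Marcus₃'s student]₄* c-commands the anaphor but is outside its binding domain → cannot satisfy Principle A.
*Hamid₅* c-commands the anaphor within its binding domain → licit binder.

{5}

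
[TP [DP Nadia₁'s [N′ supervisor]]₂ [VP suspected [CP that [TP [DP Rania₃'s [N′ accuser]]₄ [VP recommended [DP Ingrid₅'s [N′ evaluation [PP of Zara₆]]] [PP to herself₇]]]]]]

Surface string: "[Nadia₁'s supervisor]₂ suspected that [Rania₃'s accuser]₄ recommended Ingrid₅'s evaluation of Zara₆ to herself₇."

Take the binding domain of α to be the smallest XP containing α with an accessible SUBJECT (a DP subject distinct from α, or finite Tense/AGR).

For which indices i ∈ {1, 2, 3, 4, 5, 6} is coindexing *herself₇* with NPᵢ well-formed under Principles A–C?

*herself* is an anaphor, so Principle A applies: it must be bound in its binding domain.
Binding domain of *herself₇*: the embedded TP, whose subject is [Rania₃'s accuser]₄.
*Nadia₁* does not c-command the anaphor → cannot bind it.
*[Nadia₁'s supervisor]₂* c-commands the anaphor but is outside its binding domain → cannot satisfy Principle A.
*Rania₃* does not c-command the anaphor → cannot bind it.
*[Rania₃'s accuser]₄* c-commands the anaphor within its binding domain → licit binder.
*Ingrid₅* does not c-command the anaphor → cannot bind it.
*Zara₆* does not c-command the anaphor → cannot bind it.

{4}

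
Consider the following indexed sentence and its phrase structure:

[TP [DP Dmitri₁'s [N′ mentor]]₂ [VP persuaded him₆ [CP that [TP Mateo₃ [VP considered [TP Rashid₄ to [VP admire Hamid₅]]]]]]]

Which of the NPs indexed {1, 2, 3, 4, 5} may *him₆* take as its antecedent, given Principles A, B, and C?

*him* is a pronoun, so Principle B applies: it must be free in its binding domain.
Binding domain of *him₆*: the matrix TP, whose subject is [Dmitri₁'s mentor]₂.
*Dmitri₁* and the pronoun do not c-command one another → neither Principle B nor Principle C is at stake; coindexation permitted.
*[Dmitri₁'s mentor]₂* c-commands the pronoun within its binding domain → coindexation would violate Principle B.
*Mateo₃*: the pronoun c-commands this R-expression → coindexation would violate Principle C on *Mateo₃*.
*Rashid₄*: the pronoun c-commands this R-expression → coindexation would violate Principle C on *Rashid₄*.
*Hamid₅*: the pronoun c-commands this R-expression → coindexation would violate Principle C on *Hamid₅*.

{1}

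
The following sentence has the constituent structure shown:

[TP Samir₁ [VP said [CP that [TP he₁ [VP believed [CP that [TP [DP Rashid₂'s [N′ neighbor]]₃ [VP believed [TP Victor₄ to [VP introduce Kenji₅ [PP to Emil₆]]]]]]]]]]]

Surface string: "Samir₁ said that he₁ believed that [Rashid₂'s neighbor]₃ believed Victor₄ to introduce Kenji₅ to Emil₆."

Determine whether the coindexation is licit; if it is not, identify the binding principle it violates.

The two coindexed NPs are *Samir₁* and *he₁*.
*he₁* is a pronoun; nothing c-commands it within its binding domain (the embedded TP.), so Principle B holds trivially.
*Samir₁* is an R-expression; *he₁* does not c-command it, and no other NP shares its index, so Principle C is satisfied.
All principles are respected.

grammatical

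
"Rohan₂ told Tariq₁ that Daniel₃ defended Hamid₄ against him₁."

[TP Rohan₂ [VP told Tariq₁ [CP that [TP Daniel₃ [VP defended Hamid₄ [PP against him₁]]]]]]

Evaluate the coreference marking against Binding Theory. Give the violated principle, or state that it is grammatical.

The two coindexed NPs are *Tariq₁* and *him₁*.
*him₁* is a pronoun; its binding domain is the embedded TP, whose subject is Daniel₃. Within that domain it is c-commanded only by *Daniel₃*, *Hamid₄*, which carry a different index — the pronoun is free locally, so Principle B holds.
*Tariq₁* is an R-expression; *him₁* does not c-command it, and no other NP shares its index, so Principle C is satisfied.
All principles are respected.

grammatical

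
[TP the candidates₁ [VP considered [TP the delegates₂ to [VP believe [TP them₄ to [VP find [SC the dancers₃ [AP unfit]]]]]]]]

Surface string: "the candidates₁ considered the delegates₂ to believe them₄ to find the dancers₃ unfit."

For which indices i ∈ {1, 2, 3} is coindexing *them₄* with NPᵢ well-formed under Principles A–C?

*them* is a pronoun, so Principle B applies: it must be free in its binding domain.
Binding domain of *them₄*: the embedded TP, whose subject is the delegates₂.
*the candidates₁* c-commands the pronoun but from outside its binding domain, and is not c-commanded by it → coindexation permitted.
*the delegates₂* c-commands the pronoun within its binding domain → coindexation would violate Principle B.
*the dancers₃*: the pronoun c-commands this R-expression → coindexation would violate Principle C on *the dancers₃*.

{1}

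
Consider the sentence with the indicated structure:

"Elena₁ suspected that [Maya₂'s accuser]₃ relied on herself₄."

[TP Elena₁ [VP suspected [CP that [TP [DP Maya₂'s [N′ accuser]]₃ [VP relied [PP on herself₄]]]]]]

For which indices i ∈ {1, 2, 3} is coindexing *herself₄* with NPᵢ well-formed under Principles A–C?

*herself* is an anaphor, so Principle A applies: it must be bound in its binding domain.
Binding domain of *herself₄*: the embedded TP, whose subject is [Maya₂'s accuser]₃.
*Elena₁* c-commands the anaphor but is outside its binding domain → cannot satisfy Principle A.
*Maya₂* does not c-command the anaphor → cannot bind it.
*[Maya₂'s accuser]₃* c-commands the anaphor within its binding domain → licit binder.

{3}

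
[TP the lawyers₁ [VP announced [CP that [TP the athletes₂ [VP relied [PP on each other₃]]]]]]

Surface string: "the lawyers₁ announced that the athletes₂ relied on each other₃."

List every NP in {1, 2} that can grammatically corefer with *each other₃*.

*each other* is an anaphor, so Principle A applies: it must be bound in its binding domain.
Binding domain of *each other₃*: the embedded TP, whose subject is the athletes₂.
*the lawyers₁* c-commands the anaphor but is outside its binding domain → cannot satisfy Principle A.
*the athletes₂* c-commands the anaphor within its binding domain → licit binder.

{2}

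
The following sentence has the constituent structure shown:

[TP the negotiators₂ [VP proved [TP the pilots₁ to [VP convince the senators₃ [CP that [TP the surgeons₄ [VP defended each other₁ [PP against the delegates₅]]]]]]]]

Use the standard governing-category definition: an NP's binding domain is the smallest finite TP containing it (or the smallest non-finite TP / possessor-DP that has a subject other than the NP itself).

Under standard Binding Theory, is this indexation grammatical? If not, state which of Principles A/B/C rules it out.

The two coindexed NPs are *the pilots₁* and *each other₁*.
*each other₁* is an anaphor. Principle A requires it to be bound within its binding domain — the embedded TP, whose subject is the surgeons₄.
Within that domain it is c-commanded by *the surgeons₄*, which does not share its index.
*the pilots₁* does c-command the anaphor, but from outside its binding domain.
The anaphor is unbound in its domain → Principle A violation.

Principle A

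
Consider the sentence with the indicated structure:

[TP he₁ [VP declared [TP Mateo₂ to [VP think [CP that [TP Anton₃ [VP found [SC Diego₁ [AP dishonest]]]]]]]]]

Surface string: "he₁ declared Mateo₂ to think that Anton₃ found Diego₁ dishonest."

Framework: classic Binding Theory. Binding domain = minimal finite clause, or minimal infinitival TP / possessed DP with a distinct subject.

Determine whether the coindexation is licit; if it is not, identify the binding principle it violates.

Principle C

The two coindexed NPs are *he₁* and *Diego₁*.
*Diego₁* is an R-expression. Principle C requires it to be free everywhere.
*he₁* c-commands it and carries the same index.
The R-expression is bound → Principle C violation.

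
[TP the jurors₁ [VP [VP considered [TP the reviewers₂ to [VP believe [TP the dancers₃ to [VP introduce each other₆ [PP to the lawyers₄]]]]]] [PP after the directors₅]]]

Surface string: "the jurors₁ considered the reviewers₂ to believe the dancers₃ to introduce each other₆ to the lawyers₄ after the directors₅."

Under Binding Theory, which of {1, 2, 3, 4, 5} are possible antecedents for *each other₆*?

*each other* is an anaphor, so Principle A applies: it must be bound in its binding domain.
Binding domain of *each other₆*: the embedded TP, whose subject is the dancers₃.
*the jurors₁* c-commands the anaphor but is outside its binding domain → cannot satisfy Principle A.
*the reviewers₂* c-commands the anaphor but is outside its binding domain → cannot satisfy Principle A.
*the dancers₃* c-commands the anaphor within its binding domain → licit binder.
*the lawyers₄* does not c-command the anaphor → cannot bind it.
*the directors₅* does not c-command the anaphor → cannot bind it.

{3}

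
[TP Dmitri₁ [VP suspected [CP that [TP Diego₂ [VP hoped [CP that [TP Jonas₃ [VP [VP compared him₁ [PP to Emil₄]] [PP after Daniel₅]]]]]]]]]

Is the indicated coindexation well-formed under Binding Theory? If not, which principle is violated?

The two coindexed NPs are *Dmitri₁* and *him₁*.
*him₁* is a pronoun; its binding domain is the embedded TP, whose subject is Jonas₃. Within that domain it is c-commanded only by *Jonas₃*, which carries a different index — the pronoun is free locally, so Principle B holds.
*Dmitri₁* is an R-expression; *him₁* does not c-command it, and no other NP shares its index, so Principle C is satisfied.
All principles are respected.

grammatical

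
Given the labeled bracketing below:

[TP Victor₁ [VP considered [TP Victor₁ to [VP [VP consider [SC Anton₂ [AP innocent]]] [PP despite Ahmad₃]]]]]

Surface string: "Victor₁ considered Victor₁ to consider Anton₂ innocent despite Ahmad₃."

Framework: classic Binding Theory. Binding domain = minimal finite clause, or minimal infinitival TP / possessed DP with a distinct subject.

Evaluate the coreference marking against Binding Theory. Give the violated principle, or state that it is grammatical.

The two coindexed NPs are *Victor₁* (the higher occurrence) and *Victor₁* (the lower occurrence).
*Victor₁* (the lower occurrence) is an R-expression. Principle C requires it to be free everywhere.
*Victor₁* (the higher occurrence) c-commands it and carries the same index.
The R-expression is bound → Principle C violation.

Principle C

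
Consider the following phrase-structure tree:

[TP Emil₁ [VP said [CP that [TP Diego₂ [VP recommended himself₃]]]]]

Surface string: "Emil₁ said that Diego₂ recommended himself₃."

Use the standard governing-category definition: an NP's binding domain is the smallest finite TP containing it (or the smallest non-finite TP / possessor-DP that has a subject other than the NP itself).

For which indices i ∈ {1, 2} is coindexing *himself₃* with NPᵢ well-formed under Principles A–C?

*himself* is an anaphor, so Principle A applies: it must be bound in its binding domain.
Binding domain of *himself₃*: the embedded TP, whose subject is Diego₂.
*Emil₁* c-commands the anaphor but is outside its binding domain → cannot satisfy Principle A.
*Diego₂* c-commands the anaphor within its binding domain → licit binder.

{2}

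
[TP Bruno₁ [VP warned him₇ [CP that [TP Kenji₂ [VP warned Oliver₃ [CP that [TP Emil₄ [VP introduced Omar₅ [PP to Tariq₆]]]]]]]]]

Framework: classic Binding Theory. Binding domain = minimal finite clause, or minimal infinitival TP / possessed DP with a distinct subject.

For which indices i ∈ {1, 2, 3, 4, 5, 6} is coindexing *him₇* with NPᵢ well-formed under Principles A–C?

*him* is a pronoun, so Principle B applies: it must be free in its binding domain.
Binding domain of *him₇*: the matrix TP, whose subject is Bruno₁.
*Bruno₁* c-commands the pronoun within its binding domain → coindexation would violate Principle B.
*Kenji₂*: the pronoun c-commands this R-expression → coindexation would violate Principle C on *Kenji₂*.
*Oliver₃*: the pronoun c-commands this R-expression → coindexation would violate Principle C on *Oliver₃*.
*Emil₄*: the pronoun c-commands this R-expression → coindexation would violate Principle C on *Emil₄*.
*Omar₅*: the pronoun c-commands this R-expression → coindexation would violate Principle C on *Omar₅*.
*Tariq₆*: the pronoun c-commands this R-expression → coindexation would violate Principle C on *Tariq₆*.

none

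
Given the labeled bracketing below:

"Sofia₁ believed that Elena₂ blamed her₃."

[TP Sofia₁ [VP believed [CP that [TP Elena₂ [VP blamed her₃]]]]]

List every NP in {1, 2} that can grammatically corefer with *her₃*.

*her* is a pronoun, so Principle B applies: it must be free in its binding domain.
Binding domain of *her₃*: the embedded TP, whose subject is Elena₂.
*Sofia₁* c-commands the pronoun but from outside its binding domain, and is not c-commanded by it → coindexation permitted.
*Elena₂* c-commands the pronoun within its binding domain → coindexation would violate Principle B.

{1}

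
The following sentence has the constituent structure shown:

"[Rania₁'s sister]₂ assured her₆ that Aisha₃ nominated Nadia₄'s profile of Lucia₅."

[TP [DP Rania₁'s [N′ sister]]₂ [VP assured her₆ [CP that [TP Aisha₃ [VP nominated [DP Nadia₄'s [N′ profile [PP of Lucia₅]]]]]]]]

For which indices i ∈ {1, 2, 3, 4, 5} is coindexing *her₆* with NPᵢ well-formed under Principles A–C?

{1}

*her* is a pronoun, so Principle B applies: it must be free in its binding domain.
Binding domain of *her₆*: the matrix TP, whose subject is [Rania₁'s sister]₂.
*Rania₁* and the pronoun do not c-command one another → neither Principle B nor Principle C is at stake; coindexation permitted.
*[Rania₁'s sister]₂* c-commands the pronoun within its binding domain → coindexation would violate Principle B.
*Aisha₃*: the pronoun c-commands this R-expression → coindexation would violate Principle C on *Aisha₃*.
*Nadia₄*: the pronoun c-commands this R-expression → coindexation would violate Principle C on *Nadia₄*.
*Lucia₅*: the pronoun c-commands this R-expression → coindexation would violate Principle C on *Lucia₅*.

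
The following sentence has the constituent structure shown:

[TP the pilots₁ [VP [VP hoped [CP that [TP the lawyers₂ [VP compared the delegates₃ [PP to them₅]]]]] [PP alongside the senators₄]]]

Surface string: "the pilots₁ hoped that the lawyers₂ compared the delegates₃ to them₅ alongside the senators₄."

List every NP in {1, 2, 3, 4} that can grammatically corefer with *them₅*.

*them* is a pronoun, so Principle B applies: it must be free in its binding domain.
Binding domain of *them₅*: the embedded TP, whose subject is the lawyers₂.
*the pilots₁* c-commands the pronoun but from outside its binding domain, and is not c-commanded by it → coindexation permitted.
*the lawyers₂* c-commands the pronoun within its binding domain → coindexation would violate Principle B.
*the delegates₃* c-commands the pronoun within its binding domain → coindexation would violate Principle B.
*the senators₄* and the pronoun do not c-command one another → neither Principle B nor Principle C is at stake; coindexation permitted.

{1, 4}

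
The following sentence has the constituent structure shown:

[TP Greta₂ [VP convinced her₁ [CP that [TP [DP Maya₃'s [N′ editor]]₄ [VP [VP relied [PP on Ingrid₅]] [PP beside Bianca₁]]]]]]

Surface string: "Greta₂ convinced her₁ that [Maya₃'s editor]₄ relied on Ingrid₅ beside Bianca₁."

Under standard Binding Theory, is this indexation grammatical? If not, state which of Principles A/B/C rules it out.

Principle C

The two coindexed NPs are *her₁* and *Bianca₁*.
*Bianca₁* is an R-expression. Principle C requires it to be free everywhere.
*her₁* c-commands it and carries the same index.
The R-expression is bound → Principle C violation.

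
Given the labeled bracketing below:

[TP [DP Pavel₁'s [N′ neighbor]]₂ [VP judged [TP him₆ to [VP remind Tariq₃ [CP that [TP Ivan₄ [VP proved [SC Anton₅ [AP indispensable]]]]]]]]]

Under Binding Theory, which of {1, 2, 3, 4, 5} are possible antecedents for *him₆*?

{1}

*him* is a pronoun, so Principle B applies: it must be free in its binding domain.
Binding domain of *him₆*: the matrix TP, whose subject is [Pavel₁'s neighbor]₂.
*Pavel₁* and the pronoun do not c-command one another → neither Principle B nor Principle C is at stake; coindexation permitted.
*[Pavel₁'s neighbor]₂* c-commands the pronoun within its binding domain → coindexation would violate Principle B.
*Tariq₃*: the pronoun c-commands this R-expression → coindexation would violate Principle C on *Tariq₃*.
*Ivan₄*: the pronoun c-commands this R-expression → coindexation would violate Principle C on *Ivan₄*.
*Anton₅*: the pronoun c-commands this R-expression → coindexation would violate Principle C on *Anton₅*.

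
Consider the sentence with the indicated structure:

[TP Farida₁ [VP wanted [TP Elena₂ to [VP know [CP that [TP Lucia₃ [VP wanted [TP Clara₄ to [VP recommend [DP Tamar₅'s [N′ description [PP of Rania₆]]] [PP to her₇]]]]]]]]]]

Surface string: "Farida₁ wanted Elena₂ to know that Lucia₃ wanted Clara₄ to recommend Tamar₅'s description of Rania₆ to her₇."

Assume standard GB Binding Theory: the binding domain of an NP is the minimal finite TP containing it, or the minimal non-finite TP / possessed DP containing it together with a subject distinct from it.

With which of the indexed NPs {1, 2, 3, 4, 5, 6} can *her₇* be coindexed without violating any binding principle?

{1, 2, 3, 5, 6}

*her* is a pronoun, so Principle B applies: it must be free in its binding domain.
Binding domain of *her₇*: the embedded TP, whose subject is Clara₄.
*Farida₁* c-commands the pronoun but from outside its binding domain, and is not c-commanded by it → coindexation permitted.
*Elena₂* c-commands the pronoun but from outside its binding domain, and is not c-commanded by it → coindexation permitted.
*Lucia₃* c-commands the pronoun but from outside its binding domain, and is not c-commanded by it → coindexation permitted.
*Clara₄* c-commands the pronoun within its binding domain → coindexation would violate Principle B.
*Tamar₅* and the pronoun do not c-command one another → neither Principle B nor Principle C is at stake; coindexation permitted.
*Rania₆* and the pronoun do not c-command one another → neither Principle B nor Principle C is at stake; coindexation permitted.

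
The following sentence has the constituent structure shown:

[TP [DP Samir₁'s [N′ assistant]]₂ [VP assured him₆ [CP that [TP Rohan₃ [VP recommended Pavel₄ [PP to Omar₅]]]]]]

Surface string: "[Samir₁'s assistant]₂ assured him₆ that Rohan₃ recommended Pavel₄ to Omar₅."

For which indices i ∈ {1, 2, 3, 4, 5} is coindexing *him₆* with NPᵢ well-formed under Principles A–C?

*him* is a pronoun, so Principle B applies: it must be free in its binding domain.
Binding domain of *him₆*: the matrix TP, whose subject is [Samir₁'s assistant]₂.
*Samir₁* and the pronoun do not c-command one another → neither Principle B nor Principle C is at stake; coindexation permitted.
*[Samir₁'s assistant]₂* c-commands the pronoun within its binding domain → coindexation would violate Principle B.
*Rohan₃*: the pronoun c-commands this R-expression → coindexation would violate Principle C on *Rohan₃*.
*Pavel₄*: the pronoun c-commands this R-expression → coindexation would violate Principle C on *Pavel₄*.
*Omar₅*: the pronoun c-commands this R-expression → coindexation would violate Principle C on *Omar₅*.

{1}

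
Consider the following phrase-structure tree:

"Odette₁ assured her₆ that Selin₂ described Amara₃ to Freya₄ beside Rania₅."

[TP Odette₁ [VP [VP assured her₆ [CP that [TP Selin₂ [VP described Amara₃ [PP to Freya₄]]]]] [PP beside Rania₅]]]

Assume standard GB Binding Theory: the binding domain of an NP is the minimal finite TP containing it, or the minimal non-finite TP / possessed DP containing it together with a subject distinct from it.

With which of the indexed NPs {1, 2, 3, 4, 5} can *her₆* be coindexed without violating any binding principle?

*her* is a pronoun, so Principle B applies: it must be free in its binding domain.
Binding domain of *her₆*: the matrix TP, whose subject is Odette₁.
*Odette₁* c-commands the pronoun within its binding domain → coindexation would violate Principle B.
*Selin₂*: the pronoun c-commands this R-expression → coindexation would violate Principle C on *Selin₂*.
*Amara₃*: the pronoun c-commands this R-expression → coindexation would violate Principle C on *Amara₃*.
*Freya₄*: the pronoun c-commands this R-expression → coindexation would violate Principle C on *Freya₄*.
*Rania₅* and the pronoun do not c-command one another → neither Principle B nor Principle C is at stake; coindexation permitted.

{5}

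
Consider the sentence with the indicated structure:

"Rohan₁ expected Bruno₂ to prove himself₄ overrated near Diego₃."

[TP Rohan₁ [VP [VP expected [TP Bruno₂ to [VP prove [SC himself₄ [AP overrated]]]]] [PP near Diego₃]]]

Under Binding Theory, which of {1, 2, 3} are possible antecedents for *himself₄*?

*himself* is an anaphor, so Principle A applies: it must be bound in its binding domain.
Binding domain of *himself₄*: the embedded TP, whose subject is Bruno₂.
*Rohan₁* c-commands the anaphor but is outside its binding domain → cannot satisfy Principle A.
*Bruno₂* c-commands the anaphor within its binding domain → licit binder.
*Diego₃* does not c-command the anaphor → cannot bind it.

{2}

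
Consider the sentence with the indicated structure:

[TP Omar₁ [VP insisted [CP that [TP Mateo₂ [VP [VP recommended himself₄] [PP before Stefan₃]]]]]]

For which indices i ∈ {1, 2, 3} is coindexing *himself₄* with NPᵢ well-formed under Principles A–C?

*himself* is an anaphor, so Principle A applies: it must be bound in its binding domain.
Binding domain of *himself₄*: the embedded TP, whose subject is Mateo₂.
*Omar₁* c-commands the anaphor but is outside its binding domain → cannot satisfy Principle A.
*Mateo₂* c-commands the anaphor within its binding domain → licit binder.
*Stefan₃* does not c-command the anaphor → cannot bind it.

{2}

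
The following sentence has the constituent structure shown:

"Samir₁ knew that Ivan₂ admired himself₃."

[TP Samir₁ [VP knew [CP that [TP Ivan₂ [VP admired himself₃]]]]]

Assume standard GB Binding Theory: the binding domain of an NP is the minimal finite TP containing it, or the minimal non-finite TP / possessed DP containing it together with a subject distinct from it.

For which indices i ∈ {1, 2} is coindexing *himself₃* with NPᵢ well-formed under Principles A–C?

*himself* is an anaphor, so Principle A applies: it must be bound in its binding domain.
Binding domain of *himself₃*: the embedded TP, whose subject is Ivan₂.
*Samir₁* c-commands the anaphor but is outside its binding domain → cannot satisfy Principle A.
*Ivan₂* c-commands the anaphor within its binding domain → licit binder.

{2}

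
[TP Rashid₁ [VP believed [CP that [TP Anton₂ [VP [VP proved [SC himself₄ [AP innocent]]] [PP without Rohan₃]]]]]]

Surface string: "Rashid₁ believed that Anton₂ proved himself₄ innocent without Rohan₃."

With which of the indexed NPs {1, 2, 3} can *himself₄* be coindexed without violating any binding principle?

*himself* is an anaphor, so Principle A applies: it must be bound in its binding domain.
Binding domain of *himself₄*: the embedded TP, whose subject is Anton₂.
*Rashid₁* c-commands the anaphor but is outside its binding domain → cannot satisfy Principle A.
*Anton₂* c-commands the anaphor within its binding domain → licit binder.
*Rohan₃* does not c-command the anaphor → cannot bind it.

{2}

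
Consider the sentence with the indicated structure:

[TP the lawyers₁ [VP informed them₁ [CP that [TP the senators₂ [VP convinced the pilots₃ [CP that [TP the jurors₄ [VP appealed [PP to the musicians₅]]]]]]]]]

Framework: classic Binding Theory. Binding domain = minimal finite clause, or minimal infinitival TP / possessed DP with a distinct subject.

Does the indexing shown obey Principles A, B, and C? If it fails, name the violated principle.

The two coindexed NPs are *the lawyers₁* and *them₁*.
*them₁* is a pronoun. Its binding domain is the matrix TP, whose subject is the lawyers₁.
*the lawyers₁* c-commands it within that domain and carries the same index.
The pronoun is locally bound → Principle B violation.

Principle B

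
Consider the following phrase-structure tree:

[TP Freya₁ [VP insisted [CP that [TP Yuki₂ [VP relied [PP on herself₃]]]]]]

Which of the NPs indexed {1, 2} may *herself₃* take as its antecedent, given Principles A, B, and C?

*herself* is an anaphor, so Principle A applies: it must be bound in its binding domain.
Binding domain of *herself₃*: the embedded TP, whose subject is Yuki₂.
*Freya₁* c-commands the anaphor but is outside its binding domain → cannot satisfy Principle A.
*Yuki₂* c-commands the anaphor within its binding domain → licit binder.

{2}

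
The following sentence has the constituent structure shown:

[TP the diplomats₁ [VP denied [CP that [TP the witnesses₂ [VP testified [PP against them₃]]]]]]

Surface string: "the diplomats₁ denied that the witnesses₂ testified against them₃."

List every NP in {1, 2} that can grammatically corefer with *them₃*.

*them* is a pronoun, so Principle B applies: it must be free in its binding domain.
Binding domain of *them₃*: the embedded TP, whose subject is the witnesses₂.
*the diplomats₁* c-commands the pronoun but from outside its binding domain, and is not c-commanded by it → coindexation permitted.
*the witnesses₂* c-commands the pronoun within its binding domain → coindexation would violate Principle B.

{1}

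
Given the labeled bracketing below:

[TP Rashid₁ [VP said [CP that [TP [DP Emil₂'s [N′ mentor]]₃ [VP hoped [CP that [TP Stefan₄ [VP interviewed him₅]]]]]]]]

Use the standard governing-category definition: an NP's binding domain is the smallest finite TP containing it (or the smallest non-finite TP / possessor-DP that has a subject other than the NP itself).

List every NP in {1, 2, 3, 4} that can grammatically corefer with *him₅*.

*him* is a pronoun, so Principle B applies: it must be free in its binding domain.
Binding domain of *him₅*: the embedded TP, whose subject is Stefan₄.
*Rashid₁* c-commands the pronoun but from outside its binding domain, and is not c-commanded by it → coindexation permitted.
*Emil₂* and the pronoun do not c-command one another → neither Principle B nor Principle C is at stake; coindexation permitted.
*[Emil₂'s mentor]₃* c-commands the pronoun but from outside its binding domain, and is not c-commanded by it → coindexation permitted.
*Stefan₄* c-commands the pronoun within its binding domain → coindexation would violate Principle B.

{1, 2, 3}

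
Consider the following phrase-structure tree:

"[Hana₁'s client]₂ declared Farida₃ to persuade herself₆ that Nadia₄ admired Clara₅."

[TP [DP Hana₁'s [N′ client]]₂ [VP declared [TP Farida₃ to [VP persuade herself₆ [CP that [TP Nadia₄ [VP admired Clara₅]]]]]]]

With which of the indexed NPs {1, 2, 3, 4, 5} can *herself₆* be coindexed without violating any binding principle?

{3}

*herself* is an anaphor, so Principle A applies: it must be bound in its binding domain.
Binding domain of *herself₆*: the embedded TP, whose subject is Farida₃.
*Hana₁* does not c-command the anaphor → cannot bind it.
*[Hana₁'s client]₂* c-commands the anaphor but is outside its binding domain → cannot satisfy Principle A.
*Farida₃* c-commands the anaphor within its binding domain → licit binder.
*Nadia₄* does not c-command the anaphor → cannot bind it.
*Clara₅* does not c-command the anaphor → cannot bind it.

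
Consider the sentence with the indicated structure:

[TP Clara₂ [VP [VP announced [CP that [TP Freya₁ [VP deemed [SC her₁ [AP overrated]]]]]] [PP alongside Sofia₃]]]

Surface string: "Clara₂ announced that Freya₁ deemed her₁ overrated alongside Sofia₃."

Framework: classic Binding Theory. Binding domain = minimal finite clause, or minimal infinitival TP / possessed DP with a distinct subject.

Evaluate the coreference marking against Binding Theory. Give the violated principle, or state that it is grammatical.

Principle B

The two coindexed NPs are *Freya₁* and *her₁*.
*her₁* is a pronoun. Its binding domain is the embedded TP, whose subject is Freya₁.
*Freya₁* c-commands it within that domain and carries the same index.
The pronoun is locally bound → Principle B violation.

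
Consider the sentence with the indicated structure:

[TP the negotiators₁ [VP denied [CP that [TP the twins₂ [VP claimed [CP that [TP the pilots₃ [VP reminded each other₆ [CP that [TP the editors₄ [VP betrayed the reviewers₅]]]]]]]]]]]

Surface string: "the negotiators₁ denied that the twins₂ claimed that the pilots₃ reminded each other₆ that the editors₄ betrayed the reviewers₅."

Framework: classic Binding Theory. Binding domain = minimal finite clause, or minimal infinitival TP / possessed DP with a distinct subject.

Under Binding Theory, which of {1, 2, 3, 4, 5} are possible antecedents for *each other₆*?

*each other* is an anaphor, so Principle A applies: it must be bound in its binding domain.
Binding domain of *each other₆*: the embedded TP, whose subject is the pilots₃.
*the negotiators₁* c-commands the anaphor but is outside its binding domain → cannot satisfy Principle A.
*the twins₂* c-commands the anaphor but is outside its binding domain → cannot satisfy Principle A.
*the pilots₃* c-commands the anaphor within its binding domain → licit binder.
*the editors₄* does not c-command the anaphor → cannot bind it.
*the reviewers₅* does not c-command the anaphor → cannot bind it.

{3}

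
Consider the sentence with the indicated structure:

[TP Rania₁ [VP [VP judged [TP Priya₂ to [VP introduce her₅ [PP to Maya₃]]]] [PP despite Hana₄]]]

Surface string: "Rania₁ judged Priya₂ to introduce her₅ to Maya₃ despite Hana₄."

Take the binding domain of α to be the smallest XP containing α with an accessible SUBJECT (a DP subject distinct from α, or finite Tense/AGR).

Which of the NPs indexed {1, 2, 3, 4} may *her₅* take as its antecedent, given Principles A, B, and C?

{1, 4}

*her* is a pronoun, so Principle B applies: it must be free in its binding domain.
Binding domain of *her₅*: the embedded TP, whose subject is Priya₂.
*Rania₁* c-commands the pronoun but from outside its binding domain, and is not c-commanded by it → coindexation permitted.
*Priya₂* c-commands the pronoun within its binding domain → coindexation would violate Principle B.
*Maya₃*: the pronoun c-commands this R-expression → coindexation would violate Principle C on *Maya₃*.
*Hana₄* and the pronoun do not c-command one another → neither Principle B nor Principle C is at stake; coindexation permitted.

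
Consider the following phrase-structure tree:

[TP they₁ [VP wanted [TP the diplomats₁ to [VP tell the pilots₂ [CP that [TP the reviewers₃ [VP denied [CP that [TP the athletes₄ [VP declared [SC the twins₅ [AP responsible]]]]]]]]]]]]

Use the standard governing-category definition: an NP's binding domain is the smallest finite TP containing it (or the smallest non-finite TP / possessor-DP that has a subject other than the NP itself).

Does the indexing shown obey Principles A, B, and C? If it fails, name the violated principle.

The two coindexed NPs are *they₁* and *the diplomats₁*.
*the diplomats₁* is an R-expression. Principle C requires it to be free everywhere.
*they₁* c-commands it and carries the same index.
The R-expression is bound → Principle C violation.

Principle C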